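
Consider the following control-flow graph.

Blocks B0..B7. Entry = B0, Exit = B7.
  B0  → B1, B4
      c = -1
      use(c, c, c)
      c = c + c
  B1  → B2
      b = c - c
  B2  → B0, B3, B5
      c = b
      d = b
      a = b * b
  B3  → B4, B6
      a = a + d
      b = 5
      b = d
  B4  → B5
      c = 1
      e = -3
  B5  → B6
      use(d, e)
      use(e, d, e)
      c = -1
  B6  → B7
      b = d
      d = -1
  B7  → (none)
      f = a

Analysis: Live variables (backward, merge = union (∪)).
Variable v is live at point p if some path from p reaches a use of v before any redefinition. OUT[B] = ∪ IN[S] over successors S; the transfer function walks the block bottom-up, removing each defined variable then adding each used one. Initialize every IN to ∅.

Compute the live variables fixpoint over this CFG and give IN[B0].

Answer: {a, d, e}

Trace:
Fixpoint table:
  B0:   IN={a, d, e}   OUT={a, c, d, e}
  B1:   IN={c, e}   OUT={b, e}
  B2:   IN={b, e}   OUT={a, d, e}
  B3:   IN={a, d}   OUT={a, d}
  B4:   IN={a, d}   OUT={a, d, e}
  B5:   IN={a, d, e}   OUT={a, d}
  B6:   IN={a, d}   OUT={a}
  B7:   IN={a}   OUT={}

Merge at B0: OUT[B0] = IN[B1] ⊔ IN[B4] = {a, c, d, e}
Applying B0's transfer function to that OUT value gives IN[B0] (row B0 above).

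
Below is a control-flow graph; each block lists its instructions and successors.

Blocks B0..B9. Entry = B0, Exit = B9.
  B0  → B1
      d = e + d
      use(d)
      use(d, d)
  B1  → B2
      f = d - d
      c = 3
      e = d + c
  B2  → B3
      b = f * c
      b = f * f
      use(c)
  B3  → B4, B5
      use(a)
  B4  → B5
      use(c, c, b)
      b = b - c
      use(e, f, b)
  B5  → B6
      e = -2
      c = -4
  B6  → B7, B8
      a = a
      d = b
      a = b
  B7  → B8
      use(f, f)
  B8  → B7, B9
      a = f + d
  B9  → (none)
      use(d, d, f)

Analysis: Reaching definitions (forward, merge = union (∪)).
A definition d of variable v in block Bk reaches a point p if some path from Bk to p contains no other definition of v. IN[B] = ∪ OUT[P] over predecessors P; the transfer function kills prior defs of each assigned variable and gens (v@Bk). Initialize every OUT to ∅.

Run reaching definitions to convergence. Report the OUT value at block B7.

Answer: {a@B6, a@B8, b@B2, b@B4, c@B5, d@B6, e@B5, f@B1}

Trace:
Fixpoint table:
  B0: | IN={} | OUT={d@B0}
  B1: | IN={d@B0} | OUT={c@B1, d@B0, e@B1, f@B1}
  B2: | IN={c@B1, d@B0, e@B1, f@B1} | OUT={b@B2, c@B1, d@B0, e@B1, f@B1}
  B3: | IN={b@B2, c@B1, d@B0, e@B1, f@B1} | OUT={b@B2, c@B1, d@B0, e@B1, f@B1}
  B4: | IN={b@B2, c@B1, d@B0, e@B1, f@B1} | OUT={b@B4, c@B1, d@B0, e@B1, f@B1}
  B5: | IN={b@B2, b@B4, c@B1, d@B0, e@B1, f@B1} | OUT={b@B2, b@B4, c@B5, d@B0, e@B5, f@B1}
  B6: | IN={b@B2, b@B4, c@B5, d@B0, e@B5, f@B1} | OUT={a@B6, b@B2, b@B4, c@B5, d@B6, e@B5, f@B1}
  B7: | IN={a@B6, a@B8, b@B2, b@B4, c@B5, d@B6, e@B5, f@B1} | OUT={a@B6, a@B8, b@B2, b@B4, c@B5, d@B6, e@B5, f@B1}
  B8: | IN={a@B6, a@B8, b@B2, b@B4, c@B5, d@B6, e@B5, f@B1} | OUT={a@B8, b@B2, b@B4, c@B5, d@B6, e@B5, f@B1}
  B9: | IN={a@B8, b@B2, b@B4, c@B5, d@B6, e@B5, f@B1} | OUT={a@B8, b@B2, b@B4, c@B5, d@B6, e@B5, f@B1}

Merge at B7: IN[B7] = OUT[B6] ⊔ OUT[B8] = {a@B6, a@B8, b@B2, b@B4, c@B5, d@B6, e@B5, f@B1}
Applying B7's transfer function to that IN value gives OUT[B7] (row B7 above).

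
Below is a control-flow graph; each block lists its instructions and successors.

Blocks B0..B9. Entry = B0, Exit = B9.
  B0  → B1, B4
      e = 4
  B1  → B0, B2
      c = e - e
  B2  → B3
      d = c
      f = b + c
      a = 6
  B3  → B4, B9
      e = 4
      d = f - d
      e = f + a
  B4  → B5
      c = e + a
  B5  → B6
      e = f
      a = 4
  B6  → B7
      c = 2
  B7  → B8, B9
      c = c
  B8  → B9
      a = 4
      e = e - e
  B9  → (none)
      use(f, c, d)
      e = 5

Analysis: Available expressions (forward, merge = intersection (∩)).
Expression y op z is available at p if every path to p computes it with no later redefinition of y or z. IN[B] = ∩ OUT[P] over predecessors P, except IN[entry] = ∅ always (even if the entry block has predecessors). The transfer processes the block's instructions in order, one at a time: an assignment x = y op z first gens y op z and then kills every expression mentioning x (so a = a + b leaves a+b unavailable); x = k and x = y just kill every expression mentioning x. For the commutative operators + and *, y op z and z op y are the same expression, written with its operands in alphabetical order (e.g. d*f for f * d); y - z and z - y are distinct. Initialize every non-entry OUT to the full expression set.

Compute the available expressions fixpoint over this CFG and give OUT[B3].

Fixpoint table:
  B0:   IN={}   OUT={}
  B1:   IN={}   OUT={e-e}
  B2:   IN={e-e}   OUT={b+c, e-e}
  B3:   IN={b+c, e-e}   OUT={a+f, b+c}
  B4:   IN={}   OUT={a+e}
  B5:   IN={a+e}   OUT={}
  B6:   IN={}   OUT={}
  B7:   IN={}   OUT={}
  B8:   IN={}   OUT={}
  B9:   IN={}   OUT={}

Merge at B3: IN[B3] = OUT[B2] = {b+c, e-e}
Applying B3's transfer function to that IN value gives OUT[B3] (row B3 above).

Answer: {a+f, b+c}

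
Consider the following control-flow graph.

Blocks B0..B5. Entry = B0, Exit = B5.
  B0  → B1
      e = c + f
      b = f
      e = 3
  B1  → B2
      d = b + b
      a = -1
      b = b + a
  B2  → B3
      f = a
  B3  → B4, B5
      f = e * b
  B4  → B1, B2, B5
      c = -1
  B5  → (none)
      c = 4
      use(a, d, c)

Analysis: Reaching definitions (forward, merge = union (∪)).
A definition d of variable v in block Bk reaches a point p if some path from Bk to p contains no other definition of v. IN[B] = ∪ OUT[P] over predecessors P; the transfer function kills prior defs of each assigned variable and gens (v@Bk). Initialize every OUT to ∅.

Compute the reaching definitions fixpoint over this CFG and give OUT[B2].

Answer: {a@B1, b@B1, c@B4, d@B1, e@B0, f@B2}

Working:
Converged values:
  B0:  IN={}  OUT={b@B0, e@B0}
  B1:  IN={a@B1, b@B0, b@B1, c@B4, d@B1, e@B0, f@B3}  OUT={a@B1, b@B1, c@B4, d@B1, e@B0, f@B3}
  B2:  IN={a@B1, b@B1, c@B4, d@B1, e@B0, f@B3}  OUT={a@B1, b@B1, c@B4, d@B1, e@B0, f@B2}
  B3:  IN={a@B1, b@B1, c@B4, d@B1, e@B0, f@B2}  OUT={a@B1, b@B1, c@B4, d@B1, e@B0, f@B3}
  B4:  IN={a@B1, b@B1, c@B4, d@B1, e@B0, f@B3}  OUT={a@B1, b@B1, c@B4, d@B1, e@B0, f@B3}
  B5:  IN={a@B1, b@B1, c@B4, d@B1, e@B0, f@B3}  OUT={a@B1, b@B1, c@B5, d@B1, e@B0, f@B3}

Merge at B2: IN[B2] = OUT[B1] ⊔ OUT[B4] = {a@B1, b@B1, c@B4, d@B1, e@B0, f@B3}
Applying B2's transfer function to that IN value gives OUT[B2] (row B2 above).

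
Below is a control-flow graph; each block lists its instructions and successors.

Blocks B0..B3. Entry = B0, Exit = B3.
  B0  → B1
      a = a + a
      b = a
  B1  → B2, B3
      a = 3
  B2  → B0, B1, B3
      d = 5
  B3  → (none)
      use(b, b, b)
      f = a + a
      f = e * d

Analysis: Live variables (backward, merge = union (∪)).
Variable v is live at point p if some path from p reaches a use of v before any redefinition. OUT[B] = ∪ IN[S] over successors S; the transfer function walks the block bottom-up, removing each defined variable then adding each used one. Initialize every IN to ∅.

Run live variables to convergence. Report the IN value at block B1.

Answer: {b, d, e}

Derivation:
Converged values:
  B0:   IN={a, d, e}   OUT={b, d, e}
  B1:   IN={b, d, e}   OUT={a, b, d, e}
  B2:   IN={a, b, e}   OUT={a, b, d, e}
  B3:   IN={a, b, d, e}   OUT={}

Merge at B1: OUT[B1] = IN[B2] ⊔ IN[B3] = {a, b, d, e}
Applying B1's transfer function to that OUT value gives IN[B1] (row B1 above).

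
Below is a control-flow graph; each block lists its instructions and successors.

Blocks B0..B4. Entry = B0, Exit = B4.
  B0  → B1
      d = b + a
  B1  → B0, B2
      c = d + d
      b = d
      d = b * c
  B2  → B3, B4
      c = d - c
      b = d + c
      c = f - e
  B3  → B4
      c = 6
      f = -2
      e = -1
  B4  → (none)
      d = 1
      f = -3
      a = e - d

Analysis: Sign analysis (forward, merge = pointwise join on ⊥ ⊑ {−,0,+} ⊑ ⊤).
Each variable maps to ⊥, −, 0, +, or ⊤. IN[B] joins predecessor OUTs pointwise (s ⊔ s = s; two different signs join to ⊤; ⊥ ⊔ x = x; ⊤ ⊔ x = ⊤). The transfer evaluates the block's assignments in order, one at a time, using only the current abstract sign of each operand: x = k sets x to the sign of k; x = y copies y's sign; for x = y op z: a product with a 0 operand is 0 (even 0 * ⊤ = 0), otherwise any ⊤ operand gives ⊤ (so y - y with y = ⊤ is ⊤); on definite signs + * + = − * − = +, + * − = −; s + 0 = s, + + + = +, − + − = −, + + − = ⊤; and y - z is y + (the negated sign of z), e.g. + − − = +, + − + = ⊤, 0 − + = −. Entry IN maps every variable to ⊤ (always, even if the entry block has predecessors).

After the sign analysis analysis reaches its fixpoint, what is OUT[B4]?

Per-block solution:
  B0:  IN=(all ⊤)  OUT=(all ⊤)
  B1:  IN=(all ⊤)  OUT=(all ⊤)
  B2:  IN=(all ⊤)  OUT=(all ⊤)
  B3:  IN=(all ⊤)  OUT={c:+, e:-, f:-; rest ⊤}
  B4:  IN=(all ⊤)  OUT={d:+, f:-; rest ⊤}

Merge at B4: IN[B4] = OUT[B2] ⊔ OUT[B3] = {a: ⊤, b: ⊤, c: ⊤, d: ⊤, e: ⊤, f: ⊤}
Applying B4's transfer function to that IN value gives OUT[B4] (row B4 above).

Answer: {a: ⊤, b: ⊤, c: ⊤, d: +, e: ⊤, f: -}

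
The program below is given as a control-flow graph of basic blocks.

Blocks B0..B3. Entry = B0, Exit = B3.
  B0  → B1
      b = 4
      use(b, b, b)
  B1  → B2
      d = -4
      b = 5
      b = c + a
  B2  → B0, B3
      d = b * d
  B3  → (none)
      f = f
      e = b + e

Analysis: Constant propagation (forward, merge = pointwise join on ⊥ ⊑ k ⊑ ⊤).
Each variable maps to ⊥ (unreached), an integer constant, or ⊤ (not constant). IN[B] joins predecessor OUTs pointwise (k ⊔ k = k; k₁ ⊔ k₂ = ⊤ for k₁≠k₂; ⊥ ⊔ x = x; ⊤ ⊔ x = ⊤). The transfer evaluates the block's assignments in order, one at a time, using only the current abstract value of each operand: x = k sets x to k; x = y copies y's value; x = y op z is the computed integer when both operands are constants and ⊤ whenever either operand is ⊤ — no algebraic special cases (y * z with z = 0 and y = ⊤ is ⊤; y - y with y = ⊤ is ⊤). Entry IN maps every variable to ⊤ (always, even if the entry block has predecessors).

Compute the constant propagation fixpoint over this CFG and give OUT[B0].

Per-block solution:
  B0: | IN=(all ⊤) | OUT={b:4; rest ⊤}
  B1: | IN={b:4; rest ⊤} | OUT={d:-4; rest ⊤}
  B2: | IN={d:-4; rest ⊤} | OUT=(all ⊤)
  B3: | IN=(all ⊤) | OUT=(all ⊤)

Merge at B0 (entry node, so the boundary value (all ⊤) is joined with the incoming edge(s)): IN[B0] = (all ⊤) ⊔ OUT[B2] = {a: ⊤, b: ⊤, c: ⊤, d: ⊤, e: ⊤, f: ⊤}
Applying B0's transfer function to that IN value gives OUT[B0] (row B0 above).

Answer: {a: ⊤, b: 4, c: ⊤, d: ⊤, e: ⊤, f: ⊤}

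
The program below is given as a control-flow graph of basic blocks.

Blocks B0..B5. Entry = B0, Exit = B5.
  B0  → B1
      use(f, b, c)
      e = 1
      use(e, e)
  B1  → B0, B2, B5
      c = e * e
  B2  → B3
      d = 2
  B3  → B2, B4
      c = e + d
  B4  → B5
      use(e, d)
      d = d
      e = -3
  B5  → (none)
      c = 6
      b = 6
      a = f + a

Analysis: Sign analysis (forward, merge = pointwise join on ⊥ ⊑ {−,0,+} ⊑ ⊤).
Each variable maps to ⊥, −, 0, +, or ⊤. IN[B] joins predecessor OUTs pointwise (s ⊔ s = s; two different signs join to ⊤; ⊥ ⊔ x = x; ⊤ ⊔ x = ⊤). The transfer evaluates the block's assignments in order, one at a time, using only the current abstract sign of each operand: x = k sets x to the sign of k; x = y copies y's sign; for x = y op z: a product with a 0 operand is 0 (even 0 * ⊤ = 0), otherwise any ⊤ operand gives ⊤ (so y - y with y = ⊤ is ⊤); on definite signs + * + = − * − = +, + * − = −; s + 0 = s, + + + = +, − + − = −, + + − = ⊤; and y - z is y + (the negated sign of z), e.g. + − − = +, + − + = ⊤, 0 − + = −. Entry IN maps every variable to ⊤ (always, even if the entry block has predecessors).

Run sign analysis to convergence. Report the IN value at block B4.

Answer: {a: ⊤, b: ⊤, c: +, d: +, e: +, f: ⊤}

Trace:
Fixpoint table:
  B0:   IN=(all ⊤)   OUT={e:+; rest ⊤}
  B1:   IN={e:+; rest ⊤}   OUT={c:+, e:+; rest ⊤}
  B2:   IN={c:+, e:+; rest ⊤}   OUT={c:+, d:+, e:+; rest ⊤}
  B3:   IN={c:+, d:+, e:+; rest ⊤}   OUT={c:+, d:+, e:+; rest ⊤}
  B4:   IN={c:+, d:+, e:+; rest ⊤}   OUT={c:+, d:+, e:-; rest ⊤}
  B5:   IN={c:+; rest ⊤}   OUT={b:+, c:+; rest ⊤}

Merge at B4: IN[B4] = OUT[B3] = {a: ⊤, b: ⊤, c: +, d: +, e: +, f: ⊤}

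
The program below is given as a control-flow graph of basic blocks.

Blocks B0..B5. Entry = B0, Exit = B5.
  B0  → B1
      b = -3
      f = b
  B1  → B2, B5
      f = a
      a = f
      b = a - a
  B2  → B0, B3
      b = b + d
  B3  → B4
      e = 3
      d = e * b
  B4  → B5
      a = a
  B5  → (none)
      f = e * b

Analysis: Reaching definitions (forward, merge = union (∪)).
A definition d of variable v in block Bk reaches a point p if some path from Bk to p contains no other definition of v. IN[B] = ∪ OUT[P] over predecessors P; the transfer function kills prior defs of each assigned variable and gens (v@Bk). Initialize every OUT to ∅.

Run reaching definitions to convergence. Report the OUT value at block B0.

Answer: {a@B1, b@B0, f@B0}

Derivation:
Per-block solution:
  B0: | IN={a@B1, b@B2, f@B1} | OUT={a@B1, b@B0, f@B0}
  B1: | IN={a@B1, b@B0, f@B0} | OUT={a@B1, b@B1, f@B1}
  B2: | IN={a@B1, b@B1, f@B1} | OUT={a@B1, b@B2, f@B1}
  B3: | IN={a@B1, b@B2, f@B1} | OUT={a@B1, b@B2, d@B3, e@B3, f@B1}
  B4: | IN={a@B1, b@B2, d@B3, e@B3, f@B1} | OUT={a@B4, b@B2, d@B3, e@B3, f@B1}
  B5: | IN={a@B1, a@B4, b@B1, b@B2, d@B3, e@B3, f@B1} | OUT={a@B1, a@B4, b@B1, b@B2, d@B3, e@B3, f@B5}

Merge at B0 (entry node, so the boundary value {} is joined with the incoming edge(s)): IN[B0] = {} ⊔ OUT[B2] = {a@B1, b@B2, f@B1}
Applying B0's transfer function to that IN value gives OUT[B0] (row B0 above).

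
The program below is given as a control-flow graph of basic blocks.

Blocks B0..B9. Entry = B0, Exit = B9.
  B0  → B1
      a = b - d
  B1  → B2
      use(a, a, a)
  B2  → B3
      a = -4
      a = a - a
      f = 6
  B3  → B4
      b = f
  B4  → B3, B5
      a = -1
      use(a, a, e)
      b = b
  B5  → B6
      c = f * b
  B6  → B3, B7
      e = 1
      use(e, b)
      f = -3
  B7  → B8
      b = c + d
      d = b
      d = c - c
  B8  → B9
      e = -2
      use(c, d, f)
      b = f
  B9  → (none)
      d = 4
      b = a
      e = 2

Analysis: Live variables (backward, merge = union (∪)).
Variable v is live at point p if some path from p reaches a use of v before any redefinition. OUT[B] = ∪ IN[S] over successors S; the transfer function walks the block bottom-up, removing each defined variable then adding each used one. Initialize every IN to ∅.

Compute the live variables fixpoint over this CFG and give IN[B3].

Answer: {d, e, f}

Derivation:
Per-block solution:
  B0:  IN={b, d, e}  OUT={a, d, e}
  B1:  IN={a, d, e}  OUT={d, e}
  B2:  IN={d, e}  OUT={d, e, f}
  B3:  IN={d, e, f}  OUT={b, d, e, f}
  B4:  IN={b, d, e, f}  OUT={a, b, d, e, f}
  B5:  IN={a, b, d, f}  OUT={a, b, c, d}
  B6:  IN={a, b, c, d}  OUT={a, c, d, e, f}
  B7:  IN={a, c, d, f}  OUT={a, c, d, f}
  B8:  IN={a, c, d, f}  OUT={a}
  B9:  IN={a}  OUT={}

Merge at B3: OUT[B3] = IN[B4] = {b, d, e, f}
Applying B3's transfer function to that OUT value gives IN[B3] (row B3 above).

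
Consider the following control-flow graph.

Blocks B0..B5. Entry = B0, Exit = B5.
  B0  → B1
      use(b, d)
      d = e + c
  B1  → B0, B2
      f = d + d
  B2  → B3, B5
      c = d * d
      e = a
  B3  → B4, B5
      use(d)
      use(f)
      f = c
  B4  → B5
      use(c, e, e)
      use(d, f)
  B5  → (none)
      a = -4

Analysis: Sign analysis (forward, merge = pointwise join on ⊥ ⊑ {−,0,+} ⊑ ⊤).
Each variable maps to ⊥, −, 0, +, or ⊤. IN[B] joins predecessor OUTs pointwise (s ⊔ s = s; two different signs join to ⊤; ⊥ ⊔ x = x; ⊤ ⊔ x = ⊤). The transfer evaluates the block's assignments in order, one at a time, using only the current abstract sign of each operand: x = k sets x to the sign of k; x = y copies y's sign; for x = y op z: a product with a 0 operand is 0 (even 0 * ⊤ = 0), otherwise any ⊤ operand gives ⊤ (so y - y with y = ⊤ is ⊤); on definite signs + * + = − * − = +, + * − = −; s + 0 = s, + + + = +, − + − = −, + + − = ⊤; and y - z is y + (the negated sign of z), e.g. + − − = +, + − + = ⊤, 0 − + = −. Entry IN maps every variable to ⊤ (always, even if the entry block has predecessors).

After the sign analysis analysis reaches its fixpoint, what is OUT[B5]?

Answer: {a: -, b: ⊤, c: ⊤, d: ⊤, e: ⊤, f: ⊤}

Trace:
Fixpoint table:
  B0: | IN=(all ⊤) | OUT=(all ⊤)
  B1: | IN=(all ⊤) | OUT=(all ⊤)
  B2: | IN=(all ⊤) | OUT=(all ⊤)
  B3: | IN=(all ⊤) | OUT=(all ⊤)
  B4: | IN=(all ⊤) | OUT=(all ⊤)
  B5: | IN=(all ⊤) | OUT={a:-; rest ⊤}

Merge at B5: IN[B5] = OUT[B2] ⊔ OUT[B3] ⊔ OUT[B4] = {a: ⊤, b: ⊤, c: ⊤, d: ⊤, e: ⊤, f: ⊤}
Applying B5's transfer function to that IN value gives OUT[B5] (row B5 above).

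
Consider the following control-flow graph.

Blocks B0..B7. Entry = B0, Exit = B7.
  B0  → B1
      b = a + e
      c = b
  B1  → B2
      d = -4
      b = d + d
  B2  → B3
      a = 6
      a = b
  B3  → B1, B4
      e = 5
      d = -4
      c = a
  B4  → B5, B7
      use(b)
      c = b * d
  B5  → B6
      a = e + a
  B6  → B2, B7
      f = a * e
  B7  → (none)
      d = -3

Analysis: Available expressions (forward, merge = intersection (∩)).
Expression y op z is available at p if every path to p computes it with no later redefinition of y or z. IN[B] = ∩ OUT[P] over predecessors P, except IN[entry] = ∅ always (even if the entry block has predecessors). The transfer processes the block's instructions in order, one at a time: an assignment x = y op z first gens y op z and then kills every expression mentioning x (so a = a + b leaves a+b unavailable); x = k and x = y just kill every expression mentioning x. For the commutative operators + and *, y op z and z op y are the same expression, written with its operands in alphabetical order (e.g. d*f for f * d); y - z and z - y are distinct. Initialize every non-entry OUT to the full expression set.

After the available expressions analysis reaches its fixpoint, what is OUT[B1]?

Fixpoint table:
  B0:  IN={}  OUT={a+e}
  B1:  IN={}  OUT={d+d}
  B2:  IN={}  OUT={}
  B3:  IN={}  OUT={}
  B4:  IN={}  OUT={b*d}
  B5:  IN={b*d}  OUT={b*d}
  B6:  IN={b*d}  OUT={a*e, b*d}
  B7:  IN={b*d}  OUT={}

Merge at B1: IN[B1] = OUT[B0] ∩ OUT[B3] = {}
Applying B1's transfer function to that IN value gives OUT[B1] (row B1 above).

Answer: {d+d}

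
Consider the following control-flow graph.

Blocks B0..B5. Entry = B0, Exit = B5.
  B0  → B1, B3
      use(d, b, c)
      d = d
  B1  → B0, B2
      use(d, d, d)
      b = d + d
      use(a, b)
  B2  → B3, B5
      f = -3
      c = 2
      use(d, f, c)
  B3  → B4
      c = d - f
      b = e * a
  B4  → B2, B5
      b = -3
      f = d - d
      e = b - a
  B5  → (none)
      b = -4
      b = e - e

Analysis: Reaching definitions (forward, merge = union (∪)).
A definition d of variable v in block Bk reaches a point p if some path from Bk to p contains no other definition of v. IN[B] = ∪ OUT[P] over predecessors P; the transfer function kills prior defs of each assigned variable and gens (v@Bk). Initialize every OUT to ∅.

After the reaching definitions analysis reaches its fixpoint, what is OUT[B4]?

Per-block solution:
  B0:  IN={b@B1, d@B0}  OUT={b@B1, d@B0}
  B1:  IN={b@B1, d@B0}  OUT={b@B1, d@B0}
  B2:  IN={b@B1, b@B4, c@B3, d@B0, e@B4, f@B4}  OUT={b@B1, b@B4, c@B2, d@B0, e@B4, f@B2}
  B3:  IN={b@B1, b@B4, c@B2, d@B0, e@B4, f@B2}  OUT={b@B3, c@B3, d@B0, e@B4, f@B2}
  B4:  IN={b@B3, c@B3, d@B0, e@B4, f@B2}  OUT={b@B4, c@B3, d@B0, e@B4, f@B4}
  B5:  IN={b@B1, b@B4, c@B2, c@B3, d@B0, e@B4, f@B2, f@B4}  OUT={b@B5, c@B2, c@B3, d@B0, e@B4, f@B2, f@B4}

Merge at B4: IN[B4] = OUT[B3] = {b@B3, c@B3, d@B0, e@B4, f@B2}
Applying B4's transfer function to that IN value gives OUT[B4] (row B4 above).

Answer: {b@B4, c@B3, d@B0, e@B4, f@B4}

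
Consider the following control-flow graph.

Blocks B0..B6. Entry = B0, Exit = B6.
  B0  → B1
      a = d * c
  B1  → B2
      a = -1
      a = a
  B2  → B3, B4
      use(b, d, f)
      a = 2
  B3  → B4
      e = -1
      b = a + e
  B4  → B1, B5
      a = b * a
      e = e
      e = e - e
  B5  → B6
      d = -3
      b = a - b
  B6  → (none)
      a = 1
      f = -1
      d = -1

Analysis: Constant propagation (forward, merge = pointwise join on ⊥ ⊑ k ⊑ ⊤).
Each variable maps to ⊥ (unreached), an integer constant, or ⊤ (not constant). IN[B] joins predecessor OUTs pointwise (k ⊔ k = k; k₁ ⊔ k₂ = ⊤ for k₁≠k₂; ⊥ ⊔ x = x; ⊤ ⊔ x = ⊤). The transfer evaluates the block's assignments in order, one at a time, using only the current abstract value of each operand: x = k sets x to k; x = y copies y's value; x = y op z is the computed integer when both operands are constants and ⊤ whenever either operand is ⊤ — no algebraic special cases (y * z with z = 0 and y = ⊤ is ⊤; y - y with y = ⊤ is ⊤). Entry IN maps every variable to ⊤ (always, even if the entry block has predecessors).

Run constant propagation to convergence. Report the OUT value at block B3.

Converged values:
  B0:  IN=(all ⊤)  OUT=(all ⊤)
  B1:  IN=(all ⊤)  OUT={a:-1; rest ⊤}
  B2:  IN={a:-1; rest ⊤}  OUT={a:2; rest ⊤}
  B3:  IN={a:2; rest ⊤}  OUT={a:2, b:1, e:-1; rest ⊤}
  B4:  IN={a:2; rest ⊤}  OUT=(all ⊤)
  B5:  IN=(all ⊤)  OUT={d:-3; rest ⊤}
  B6:  IN={d:-3; rest ⊤}  OUT={a:1, d:-1, f:-1; rest ⊤}

Merge at B3: IN[B3] = OUT[B2] = {a: 2, b: ⊤, c: ⊤, d: ⊤, e: ⊤, f: ⊤}
Applying B3's transfer function to that IN value gives OUT[B3] (row B3 above).

Answer: {a: 2, b: 1, c: ⊤, d: ⊤, e: -1, f: ⊤}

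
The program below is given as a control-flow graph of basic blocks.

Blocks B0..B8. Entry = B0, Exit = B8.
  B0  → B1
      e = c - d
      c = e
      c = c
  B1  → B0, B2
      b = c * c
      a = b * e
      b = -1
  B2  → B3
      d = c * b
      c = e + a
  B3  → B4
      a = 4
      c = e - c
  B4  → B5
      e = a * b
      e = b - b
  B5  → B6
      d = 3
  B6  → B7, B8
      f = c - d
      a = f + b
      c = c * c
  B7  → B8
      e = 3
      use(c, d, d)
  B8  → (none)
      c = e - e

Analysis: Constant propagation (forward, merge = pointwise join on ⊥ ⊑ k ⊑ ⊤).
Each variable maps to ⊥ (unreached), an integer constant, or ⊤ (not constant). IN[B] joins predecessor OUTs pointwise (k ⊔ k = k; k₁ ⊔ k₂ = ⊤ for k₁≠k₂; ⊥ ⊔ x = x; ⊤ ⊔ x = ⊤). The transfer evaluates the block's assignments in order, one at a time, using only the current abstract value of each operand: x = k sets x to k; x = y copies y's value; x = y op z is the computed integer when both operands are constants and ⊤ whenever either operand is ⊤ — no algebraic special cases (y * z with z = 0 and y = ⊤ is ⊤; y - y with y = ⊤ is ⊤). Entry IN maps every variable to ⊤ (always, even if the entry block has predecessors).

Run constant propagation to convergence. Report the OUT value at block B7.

Fixpoint table:
  B0:   IN=(all ⊤)   OUT=(all ⊤)
  B1:   IN=(all ⊤)   OUT={b:-1; rest ⊤}
  B2:   IN={b:-1; rest ⊤}   OUT={b:-1; rest ⊤}
  B3:   IN={b:-1; rest ⊤}   OUT={a:4, b:-1; rest ⊤}
  B4:   IN={a:4, b:-1; rest ⊤}   OUT={a:4, b:-1, e:0; rest ⊤}
  B5:   IN={a:4, b:-1, e:0; rest ⊤}   OUT={a:4, b:-1, d:3, e:0; rest ⊤}
  B6:   IN={a:4, b:-1, d:3, e:0; rest ⊤}   OUT={b:-1, d:3, e:0; rest ⊤}
  B7:   IN={b:-1, d:3, e:0; rest ⊤}   OUT={b:-1, d:3, e:3; rest ⊤}
  B8:   IN={b:-1, d:3; rest ⊤}   OUT={b:-1, d:3; rest ⊤}

Merge at B7: IN[B7] = OUT[B6] = {a: ⊤, b: -1, c: ⊤, d: 3, e: 0, f: ⊤}
Applying B7's transfer function to that IN value gives OUT[B7] (row B7 above).

Answer: {a: ⊤, b: -1, c: ⊤, d: 3, e: 3, f: ⊤}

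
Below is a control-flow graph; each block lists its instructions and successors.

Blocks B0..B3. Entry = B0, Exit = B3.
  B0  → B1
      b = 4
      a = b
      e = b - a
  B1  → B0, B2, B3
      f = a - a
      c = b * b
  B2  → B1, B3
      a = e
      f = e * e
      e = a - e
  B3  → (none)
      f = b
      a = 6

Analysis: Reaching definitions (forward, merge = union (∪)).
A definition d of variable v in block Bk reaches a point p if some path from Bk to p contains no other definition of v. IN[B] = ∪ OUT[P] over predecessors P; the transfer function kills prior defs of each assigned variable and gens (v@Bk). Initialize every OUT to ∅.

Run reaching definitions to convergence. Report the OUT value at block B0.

Per-block solution:
  B0:  IN={a@B0, a@B2, b@B0, c@B1, e@B0, e@B2, f@B1}  OUT={a@B0, b@B0, c@B1, e@B0, f@B1}
  B1:  IN={a@B0, a@B2, b@B0, c@B1, e@B0, e@B2, f@B1, f@B2}  OUT={a@B0, a@B2, b@B0, c@B1, e@B0, e@B2, f@B1}
  B2:  IN={a@B0, a@B2, b@B0, c@B1, e@B0, e@B2, f@B1}  OUT={a@B2, b@B0, c@B1, e@B2, f@B2}
  B3:  IN={a@B0, a@B2, b@B0, c@B1, e@B0, e@B2, f@B1, f@B2}  OUT={a@B3, b@B0, c@B1, e@B0, e@B2, f@B3}

Merge at B0 (entry node, so the boundary value {} is joined with the incoming edge(s)): IN[B0] = {} ⊔ OUT[B1] = {a@B0, a@B2, b@B0, c@B1, e@B0, e@B2, f@B1}
Applying B0's transfer function to that IN value gives OUT[B0] (row B0 above).

Answer: {a@B0, b@B0, c@B1, e@B0, f@B1}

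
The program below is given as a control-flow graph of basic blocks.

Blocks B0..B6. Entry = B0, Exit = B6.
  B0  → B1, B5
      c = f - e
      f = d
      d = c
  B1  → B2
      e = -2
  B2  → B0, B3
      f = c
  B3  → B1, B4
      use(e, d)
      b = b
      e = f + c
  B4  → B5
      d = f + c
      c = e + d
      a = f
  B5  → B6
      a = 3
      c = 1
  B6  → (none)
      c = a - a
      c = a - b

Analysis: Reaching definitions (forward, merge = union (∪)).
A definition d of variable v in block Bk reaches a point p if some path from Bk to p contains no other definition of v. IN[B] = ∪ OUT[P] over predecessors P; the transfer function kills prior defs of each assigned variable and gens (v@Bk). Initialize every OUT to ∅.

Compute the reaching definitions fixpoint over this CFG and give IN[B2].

Converged values:
  B0: | IN={b@B3, c@B0, d@B0, e@B1, f@B2} | OUT={b@B3, c@B0, d@B0, e@B1, f@B0}
  B1: | IN={b@B3, c@B0, d@B0, e@B1, e@B3, f@B0, f@B2} | OUT={b@B3, c@B0, d@B0, e@B1, f@B0, f@B2}
  B2: | IN={b@B3, c@B0, d@B0, e@B1, f@B0, f@B2} | OUT={b@B3, c@B0, d@B0, e@B1, f@B2}
  B3: | IN={b@B3, c@B0, d@B0, e@B1, f@B2} | OUT={b@B3, c@B0, d@B0, e@B3, f@B2}
  B4: | IN={b@B3, c@B0, d@B0, e@B3, f@B2} | OUT={a@B4, b@B3, c@B4, d@B4, e@B3, f@B2}
  B5: | IN={a@B4, b@B3, c@B0, c@B4, d@B0, d@B4, e@B1, e@B3, f@B0, f@B2} | OUT={a@B5, b@B3, c@B5, d@B0, d@B4, e@B1, e@B3, f@B0, f@B2}
  B6: | IN={a@B5, b@B3, c@B5, d@B0, d@B4, e@B1, e@B3, f@B0, f@B2} | OUT={a@B5, b@B3, c@B6, d@B0, d@B4, e@B1, e@B3, f@B0, f@B2}

Merge at B2: IN[B2] = OUT[B1] = {b@B3, c@B0, d@B0, e@B1, f@B0, f@B2}

Answer: {b@B3, c@B0, d@B0, e@B1, f@B0, f@B2}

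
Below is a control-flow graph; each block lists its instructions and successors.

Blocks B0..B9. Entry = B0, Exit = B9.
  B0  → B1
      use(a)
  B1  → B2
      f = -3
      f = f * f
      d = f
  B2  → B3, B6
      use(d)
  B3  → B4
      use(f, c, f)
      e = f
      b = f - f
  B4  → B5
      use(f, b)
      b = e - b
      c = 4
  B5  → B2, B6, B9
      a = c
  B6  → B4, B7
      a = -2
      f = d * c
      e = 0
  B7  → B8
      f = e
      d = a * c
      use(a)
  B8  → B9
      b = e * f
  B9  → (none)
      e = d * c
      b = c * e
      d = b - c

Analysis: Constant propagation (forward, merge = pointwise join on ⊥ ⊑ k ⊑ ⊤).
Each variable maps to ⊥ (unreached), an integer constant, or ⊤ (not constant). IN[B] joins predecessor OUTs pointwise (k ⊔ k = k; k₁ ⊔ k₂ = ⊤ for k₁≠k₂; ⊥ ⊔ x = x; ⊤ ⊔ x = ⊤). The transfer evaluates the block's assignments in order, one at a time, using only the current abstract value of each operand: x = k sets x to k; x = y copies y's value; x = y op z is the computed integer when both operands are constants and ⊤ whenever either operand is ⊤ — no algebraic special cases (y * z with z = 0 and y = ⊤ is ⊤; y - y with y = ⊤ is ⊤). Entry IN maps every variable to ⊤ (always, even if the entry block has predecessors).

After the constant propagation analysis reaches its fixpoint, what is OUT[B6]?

Fixpoint table:
  B0: | IN=(all ⊤) | OUT=(all ⊤)
  B1: | IN=(all ⊤) | OUT={d:9, f:9; rest ⊤}
  B2: | IN={d:9; rest ⊤} | OUT={d:9; rest ⊤}
  B3: | IN={d:9; rest ⊤} | OUT={d:9; rest ⊤}
  B4: | IN={d:9; rest ⊤} | OUT={c:4, d:9; rest ⊤}
  B5: | IN={c:4, d:9; rest ⊤} | OUT={a:4, c:4, d:9; rest ⊤}
  B6: | IN={d:9; rest ⊤} | OUT={a:-2, d:9, e:0; rest ⊤}
  B7: | IN={a:-2, d:9, e:0; rest ⊤} | OUT={a:-2, e:0, f:0; rest ⊤}
  B8: | IN={a:-2, e:0, f:0; rest ⊤} | OUT={a:-2, b:0, e:0, f:0; rest ⊤}
  B9: | IN=(all ⊤) | OUT=(all ⊤)

Merge at B6: IN[B6] = OUT[B2] ⊔ OUT[B5] = {a: ⊤, b: ⊤, c: ⊤, d: 9, e: ⊤, f: ⊤}
Applying B6's transfer function to that IN value gives OUT[B6] (row B6 above).

Answer: {a: -2, b: ⊤, c: ⊤, d: 9, e: 0, f: ⊤}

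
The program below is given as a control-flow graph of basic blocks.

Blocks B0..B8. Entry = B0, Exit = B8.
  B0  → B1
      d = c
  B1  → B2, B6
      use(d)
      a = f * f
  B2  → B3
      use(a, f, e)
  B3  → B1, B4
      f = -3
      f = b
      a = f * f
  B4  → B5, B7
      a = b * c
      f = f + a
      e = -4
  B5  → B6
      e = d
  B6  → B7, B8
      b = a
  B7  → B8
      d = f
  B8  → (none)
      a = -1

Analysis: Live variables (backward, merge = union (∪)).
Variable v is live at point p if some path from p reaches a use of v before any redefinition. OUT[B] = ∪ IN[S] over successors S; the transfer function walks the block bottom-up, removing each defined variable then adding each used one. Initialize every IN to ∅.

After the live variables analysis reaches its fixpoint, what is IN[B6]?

Converged values:
  B0:  IN={b, c, e, f}  OUT={b, c, d, e, f}
  B1:  IN={b, c, d, e, f}  OUT={a, b, c, d, e, f}
  B2:  IN={a, b, c, d, e, f}  OUT={b, c, d, e}
  B3:  IN={b, c, d, e}  OUT={b, c, d, e, f}
  B4:  IN={b, c, d, f}  OUT={a, d, f}
  B5:  IN={a, d, f}  OUT={a, f}
  B6:  IN={a, f}  OUT={f}
  B7:  IN={f}  OUT={}
  B8:  IN={}  OUT={}

Merge at B6: OUT[B6] = IN[B7] ⊔ IN[B8] = {f}
Applying B6's transfer function to that OUT value gives IN[B6] (row B6 above).

Answer: {a, f}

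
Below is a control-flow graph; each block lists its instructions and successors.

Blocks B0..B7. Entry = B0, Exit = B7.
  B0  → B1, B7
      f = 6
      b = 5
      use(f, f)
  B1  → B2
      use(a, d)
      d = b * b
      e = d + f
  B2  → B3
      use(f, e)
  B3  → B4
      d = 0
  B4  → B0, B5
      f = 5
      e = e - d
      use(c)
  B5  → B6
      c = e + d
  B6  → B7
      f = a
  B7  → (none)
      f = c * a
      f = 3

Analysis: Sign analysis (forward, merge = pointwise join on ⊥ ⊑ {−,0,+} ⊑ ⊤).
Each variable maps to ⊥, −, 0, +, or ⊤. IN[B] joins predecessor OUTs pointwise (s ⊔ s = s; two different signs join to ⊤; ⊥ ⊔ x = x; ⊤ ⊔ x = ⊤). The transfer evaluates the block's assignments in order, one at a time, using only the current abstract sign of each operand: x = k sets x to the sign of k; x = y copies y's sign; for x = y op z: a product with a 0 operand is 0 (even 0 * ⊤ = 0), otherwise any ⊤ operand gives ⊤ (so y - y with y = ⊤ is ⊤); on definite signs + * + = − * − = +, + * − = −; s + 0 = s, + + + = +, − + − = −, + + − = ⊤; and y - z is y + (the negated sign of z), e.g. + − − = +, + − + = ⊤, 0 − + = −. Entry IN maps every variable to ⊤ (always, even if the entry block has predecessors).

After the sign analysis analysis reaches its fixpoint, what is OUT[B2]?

Fixpoint table:
  B0:   IN=(all ⊤)   OUT={b:+, f:+; rest ⊤}
  B1:   IN={b:+, f:+; rest ⊤}   OUT={b:+, d:+, e:+, f:+; rest ⊤}
  B2:   IN={b:+, d:+, e:+, f:+; rest ⊤}   OUT={b:+, d:+, e:+, f:+; rest ⊤}
  B3:   IN={b:+, d:+, e:+, f:+; rest ⊤}   OUT={b:+, d:0, e:+, f:+; rest ⊤}
  B4:   IN={b:+, d:0, e:+, f:+; rest ⊤}   OUT={b:+, d:0, e:+, f:+; rest ⊤}
  B5:   IN={b:+, d:0, e:+, f:+; rest ⊤}   OUT={b:+, c:+, d:0, e:+, f:+; rest ⊤}
  B6:   IN={b:+, c:+, d:0, e:+, f:+; rest ⊤}   OUT={b:+, c:+, d:0, e:+; rest ⊤}
  B7:   IN={b:+; rest ⊤}   OUT={b:+, f:+; rest ⊤}

Merge at B2: IN[B2] = OUT[B1] = {a: ⊤, b: +, c: ⊤, d: +, e: +, f: +}
Applying B2's transfer function to that IN value gives OUT[B2] (row B2 above).

Answer: {a: ⊤, b: +, c: ⊤, d: +, e: +, f: +}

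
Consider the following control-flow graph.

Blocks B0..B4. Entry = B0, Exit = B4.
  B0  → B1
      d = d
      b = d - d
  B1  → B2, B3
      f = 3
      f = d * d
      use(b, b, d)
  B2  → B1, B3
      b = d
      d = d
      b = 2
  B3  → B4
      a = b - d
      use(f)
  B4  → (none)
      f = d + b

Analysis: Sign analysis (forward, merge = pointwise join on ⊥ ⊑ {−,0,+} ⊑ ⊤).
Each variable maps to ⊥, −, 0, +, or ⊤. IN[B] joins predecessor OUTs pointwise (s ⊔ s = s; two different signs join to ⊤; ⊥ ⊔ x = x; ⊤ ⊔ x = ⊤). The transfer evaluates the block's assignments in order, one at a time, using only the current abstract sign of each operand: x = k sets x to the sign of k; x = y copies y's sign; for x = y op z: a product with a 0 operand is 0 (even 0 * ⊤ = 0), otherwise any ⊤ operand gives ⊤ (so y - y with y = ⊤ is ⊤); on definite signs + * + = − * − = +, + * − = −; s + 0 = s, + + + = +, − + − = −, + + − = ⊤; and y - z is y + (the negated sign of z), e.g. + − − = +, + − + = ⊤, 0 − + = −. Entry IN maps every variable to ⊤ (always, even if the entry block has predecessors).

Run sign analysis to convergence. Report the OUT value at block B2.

Answer: {a: ⊤, b: +, c: ⊤, d: ⊤, e: ⊤, f: ⊤}

Trace:
Fixpoint table:
  B0:  IN=(all ⊤)  OUT=(all ⊤)
  B1:  IN=(all ⊤)  OUT=(all ⊤)
  B2:  IN=(all ⊤)  OUT={b:+; rest ⊤}
  B3:  IN=(all ⊤)  OUT=(all ⊤)
  B4:  IN=(all ⊤)  OUT=(all ⊤)

Merge at B2: IN[B2] = OUT[B1] = {a: ⊤, b: ⊤, c: ⊤, d: ⊤, e: ⊤, f: ⊤}
Applying B2's transfer function to that IN value gives OUT[B2] (row B2 above).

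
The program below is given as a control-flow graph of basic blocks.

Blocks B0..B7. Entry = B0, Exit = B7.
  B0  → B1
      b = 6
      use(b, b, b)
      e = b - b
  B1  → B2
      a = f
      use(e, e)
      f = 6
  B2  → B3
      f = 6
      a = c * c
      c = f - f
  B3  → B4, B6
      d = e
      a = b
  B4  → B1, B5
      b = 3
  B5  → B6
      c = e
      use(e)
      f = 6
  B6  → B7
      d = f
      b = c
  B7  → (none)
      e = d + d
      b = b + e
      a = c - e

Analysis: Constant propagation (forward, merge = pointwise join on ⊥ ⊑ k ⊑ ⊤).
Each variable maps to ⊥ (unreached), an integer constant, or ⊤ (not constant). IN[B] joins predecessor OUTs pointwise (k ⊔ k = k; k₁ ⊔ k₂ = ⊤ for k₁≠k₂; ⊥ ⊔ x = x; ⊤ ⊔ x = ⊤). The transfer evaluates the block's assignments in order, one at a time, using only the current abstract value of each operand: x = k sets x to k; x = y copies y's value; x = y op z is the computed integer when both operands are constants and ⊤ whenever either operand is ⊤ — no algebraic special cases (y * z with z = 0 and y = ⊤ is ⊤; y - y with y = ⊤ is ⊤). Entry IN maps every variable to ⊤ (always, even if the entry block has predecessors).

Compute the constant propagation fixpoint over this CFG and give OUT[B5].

Answer: {a: ⊤, b: 3, c: 0, d: 0, e: 0, f: 6}

Trace:
Per-block solution:
  B0:   IN=(all ⊤)   OUT={b:6, e:0; rest ⊤}
  B1:   IN={e:0; rest ⊤}   OUT={e:0, f:6; rest ⊤}
  B2:   IN={e:0, f:6; rest ⊤}   OUT={c:0, e:0, f:6; rest ⊤}
  B3:   IN={c:0, e:0, f:6; rest ⊤}   OUT={c:0, d:0, e:0, f:6; rest ⊤}
  B4:   IN={c:0, d:0, e:0, f:6; rest ⊤}   OUT={b:3, c:0, d:0, e:0, f:6; rest ⊤}
  B5:   IN={b:3, c:0, d:0, e:0, f:6; rest ⊤}   OUT={b:3, c:0, d:0, e:0, f:6; rest ⊤}
  B6:   IN={c:0, d:0, e:0, f:6; rest ⊤}   OUT={b:0, c:0, d:6, e:0, f:6; rest ⊤}
  B7:   IN={b:0, c:0, d:6, e:0, f:6; rest ⊤}   OUT={a:-12, b:12, c:0, d:6, e:12, f:6; rest ⊤}

Merge at B5: IN[B5] = OUT[B4] = {a: ⊤, b: 3, c: 0, d: 0, e: 0, f: 6}
Applying B5's transfer function to that IN value gives OUT[B5] (row B5 above).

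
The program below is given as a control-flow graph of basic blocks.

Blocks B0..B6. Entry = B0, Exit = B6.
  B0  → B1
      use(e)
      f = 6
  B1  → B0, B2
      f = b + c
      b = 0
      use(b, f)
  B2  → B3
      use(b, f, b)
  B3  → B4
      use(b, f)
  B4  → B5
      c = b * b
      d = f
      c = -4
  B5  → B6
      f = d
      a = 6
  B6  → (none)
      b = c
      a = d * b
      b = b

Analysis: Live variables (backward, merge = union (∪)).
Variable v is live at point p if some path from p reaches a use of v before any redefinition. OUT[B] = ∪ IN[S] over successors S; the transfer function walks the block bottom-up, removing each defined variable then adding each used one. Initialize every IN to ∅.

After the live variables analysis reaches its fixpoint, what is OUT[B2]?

Answer: {b, f}

Trace:
Converged values:
  B0:  IN={b, c, e}  OUT={b, c, e}
  B1:  IN={b, c, e}  OUT={b, c, e, f}
  B2:  IN={b, f}  OUT={b, f}
  B3:  IN={b, f}  OUT={b, f}
  B4:  IN={b, f}  OUT={c, d}
  B5:  IN={c, d}  OUT={c, d}
  B6:  IN={c, d}  OUT={}

Merge at B2: OUT[B2] = IN[B3] = {b, f}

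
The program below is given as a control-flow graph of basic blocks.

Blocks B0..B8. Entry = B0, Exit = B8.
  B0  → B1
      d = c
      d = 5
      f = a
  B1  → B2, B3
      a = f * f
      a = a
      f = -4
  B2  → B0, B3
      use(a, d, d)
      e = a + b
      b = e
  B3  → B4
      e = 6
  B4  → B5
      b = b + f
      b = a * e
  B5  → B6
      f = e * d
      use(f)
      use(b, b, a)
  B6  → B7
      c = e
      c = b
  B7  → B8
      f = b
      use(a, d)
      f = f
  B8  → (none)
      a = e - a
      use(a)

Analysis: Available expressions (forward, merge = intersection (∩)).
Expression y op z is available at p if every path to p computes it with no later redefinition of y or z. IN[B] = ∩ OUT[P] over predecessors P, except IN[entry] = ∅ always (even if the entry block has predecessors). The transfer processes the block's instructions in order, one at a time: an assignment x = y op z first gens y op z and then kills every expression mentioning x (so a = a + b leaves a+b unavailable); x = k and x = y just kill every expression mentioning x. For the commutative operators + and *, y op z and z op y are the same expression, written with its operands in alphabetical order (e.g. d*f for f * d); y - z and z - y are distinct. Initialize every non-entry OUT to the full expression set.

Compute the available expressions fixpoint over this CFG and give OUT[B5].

Answer: {a*e, d*e}

Trace:
Converged values:
  B0:  IN={}  OUT={}
  B1:  IN={}  OUT={}
  B2:  IN={}  OUT={}
  B3:  IN={}  OUT={}
  B4:  IN={}  OUT={a*e}
  B5:  IN={a*e}  OUT={a*e, d*e}
  B6:  IN={a*e, d*e}  OUT={a*e, d*e}
  B7:  IN={a*e, d*e}  OUT={a*e, d*e}
  B8:  IN={a*e, d*e}  OUT={d*e}

Merge at B5: IN[B5] = OUT[B4] = {a*e}
Applying B5's transfer function to that IN value gives OUT[B5] (row B5 above).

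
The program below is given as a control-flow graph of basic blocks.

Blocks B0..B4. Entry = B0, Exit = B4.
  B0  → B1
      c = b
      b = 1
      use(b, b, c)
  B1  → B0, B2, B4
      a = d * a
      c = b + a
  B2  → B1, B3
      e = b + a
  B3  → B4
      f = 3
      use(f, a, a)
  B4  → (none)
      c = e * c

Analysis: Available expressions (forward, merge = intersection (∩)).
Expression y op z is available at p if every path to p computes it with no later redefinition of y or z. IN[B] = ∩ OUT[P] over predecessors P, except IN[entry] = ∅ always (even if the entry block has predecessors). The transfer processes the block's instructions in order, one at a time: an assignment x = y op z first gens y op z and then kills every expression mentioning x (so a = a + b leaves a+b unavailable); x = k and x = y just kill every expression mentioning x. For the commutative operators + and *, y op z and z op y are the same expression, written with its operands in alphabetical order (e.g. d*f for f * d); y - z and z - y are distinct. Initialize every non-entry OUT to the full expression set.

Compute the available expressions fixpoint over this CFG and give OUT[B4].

Fixpoint table:
  B0:  IN={}  OUT={}
  B1:  IN={}  OUT={a+b}
  B2:  IN={a+b}  OUT={a+b}
  B3:  IN={a+b}  OUT={a+b}
  B4:  IN={a+b}  OUT={a+b}

Merge at B4: IN[B4] = OUT[B1] ∩ OUT[B3] = {a+b}
Applying B4's transfer function to that IN value gives OUT[B4] (row B4 above).

Answer: {a+b}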